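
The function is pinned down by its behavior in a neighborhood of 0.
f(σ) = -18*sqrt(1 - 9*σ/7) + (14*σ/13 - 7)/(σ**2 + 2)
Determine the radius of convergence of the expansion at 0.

The radius of convergence is 7/9.

Denominator factor (σ**2 + 2): discriminant -8, complex-conjugate roots (sqrt(2))*i and -(sqrt(2))*i; poles of order 1, moduli sqrt(2) and sqrt(2).
Branch term (-18)*sqrt(1 - σ/(7/9)): its argument vanishes at σ = 7/9, a square-root branch point, modulus 7/9.
The radius of convergence is the smallest modulus among the singular points: 7/9.


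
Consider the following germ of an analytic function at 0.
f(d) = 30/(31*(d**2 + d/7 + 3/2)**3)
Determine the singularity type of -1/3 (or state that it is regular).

Denominator factors: d**2 + d/7 + 3/2 = 197/126 at d = -1/3 — none vanishes.
So the germ continues analytically to -1/3.

The point is a regular point.


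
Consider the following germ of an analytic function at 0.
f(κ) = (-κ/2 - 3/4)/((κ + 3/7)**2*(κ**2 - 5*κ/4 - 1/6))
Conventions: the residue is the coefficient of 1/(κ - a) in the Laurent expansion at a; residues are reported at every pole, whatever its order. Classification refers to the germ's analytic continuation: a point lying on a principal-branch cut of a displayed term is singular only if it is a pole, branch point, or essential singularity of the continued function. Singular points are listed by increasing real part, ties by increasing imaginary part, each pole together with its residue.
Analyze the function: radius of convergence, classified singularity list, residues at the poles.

Denominator factor (κ**2 - 5*κ/4 - 1/6): discriminant 107/48, real irrational roots 5/8 + (1/24)*sqrt(321) and 5/8 - (1/24)*sqrt(321); poles of order 1, moduli 5/8 + (1/24)*sqrt(321) and -5/8 + (1/24)*sqrt(321).
Denominator factor (κ + 3/7)^2: pole of order 2 at -3/7, modulus 3/7.
The radius of convergence is the smallest modulus among the singular points: -5/8 + (1/24)*sqrt(321).
At the order-2 pole -3/7 set g(κ) = (κ - (-3/7))^2*f(κ) = (-κ/2 - 3/4)/(κ**2 - 5*κ/4 - 1/6).
Order-2 pole: residue = g'(a); g'(-3/7) = -97167/21125, so the residue is -97167/21125.
The factor κ**2 - 5*κ/4 - 1/6 splits as (κ - a)(κ - a') with a = 5/8 - (1/24)*sqrt(321), a' = 5/8 + (1/24)*sqrt(321). At the order-1 pole a set g(κ) = (κ - a)*f(κ) = [(-κ/2 - 3/4)/(κ + 3/7)**2] / (κ - a').
Simple pole: residue = g(a) at a = 5/8 - (1/24)*sqrt(321), which is 97167/42250 + (655179/4520750)*sqrt(321).
The factor κ**2 - 5*κ/4 - 1/6 splits as (κ - a)(κ - a') with a = 5/8 + (1/24)*sqrt(321), a' = 5/8 - (1/24)*sqrt(321). At the order-1 pole a set g(κ) = (κ - a)*f(κ) = [(-κ/2 - 3/4)/(κ + 3/7)**2] / (κ - a').
Simple pole: residue = g(a) at a = 5/8 + (1/24)*sqrt(321), which is 97167/42250 - (655179/4520750)*sqrt(321).
List the singular points by increasing real part (a conjugate pair: the negative imaginary part first).

Radius of convergence at 0: -5/8 + (1/24)*sqrt(321).
At -3/7: a pole of order 2; residue -97167/21125.
At 5/8 - (1/24)*sqrt(321): a pole of order 1; residue 97167/42250 + (655179/4520750)*sqrt(321).
At 5/8 + (1/24)*sqrt(321): a pole of order 1; residue 97167/42250 - (655179/4520750)*sqrt(321).


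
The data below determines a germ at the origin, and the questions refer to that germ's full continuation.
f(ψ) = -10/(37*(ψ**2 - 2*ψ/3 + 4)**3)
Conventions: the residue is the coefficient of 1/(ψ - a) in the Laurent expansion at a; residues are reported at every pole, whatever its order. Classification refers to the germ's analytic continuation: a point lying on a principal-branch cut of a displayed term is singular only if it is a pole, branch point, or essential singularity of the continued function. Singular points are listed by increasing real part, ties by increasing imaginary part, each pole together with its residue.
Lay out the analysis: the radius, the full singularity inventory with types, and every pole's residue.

Denominator factor (ψ**2 - 2*ψ/3 + 4)^3: discriminant -140/9, complex-conjugate roots (1/3) + ((1/3)*sqrt(35))*i and (1/3) - ((1/3)*sqrt(35))*i; poles of order 3, moduli 2 and 2.
The radius of convergence is the smallest modulus among the singular points: 2.
The factor ψ**2 - 2*ψ/3 + 4 splits as (ψ - a)(ψ - a') with a = (1/3) - ((1/3)*sqrt(35))*i, a' = (1/3) + ((1/3)*sqrt(35))*i. At the order-3 pole a set g(ψ) = (ψ - a)^3*f(ψ) = [-10/37] / (ψ - a')^3.
Order-3 pole: residue = g''(a)/2; g''((1/3) - ((1/3)*sqrt(35))*i) = -((729/1269100)*sqrt(35))*i, so the residue is -((729/2538200)*sqrt(35))*i.
The factor ψ**2 - 2*ψ/3 + 4 splits as (ψ - a)(ψ - a') with a = (1/3) + ((1/3)*sqrt(35))*i, a' = (1/3) - ((1/3)*sqrt(35))*i. At the order-3 pole a set g(ψ) = (ψ - a)^3*f(ψ) = [-10/37] / (ψ - a')^3.
Order-3 pole: residue = g''(a)/2; g''((1/3) + ((1/3)*sqrt(35))*i) = ((729/1269100)*sqrt(35))*i, so the residue is ((729/2538200)*sqrt(35))*i.
List the singular points by increasing real part (a conjugate pair: the negative imaginary part first).

Radius of convergence at 0: 2.
At (1/3) - ((1/3)*sqrt(35))*i: a pole of order 3; residue -((729/2538200)*sqrt(35))*i.
At (1/3) + ((1/3)*sqrt(35))*i: a pole of order 3; residue ((729/2538200)*sqrt(35))*i.


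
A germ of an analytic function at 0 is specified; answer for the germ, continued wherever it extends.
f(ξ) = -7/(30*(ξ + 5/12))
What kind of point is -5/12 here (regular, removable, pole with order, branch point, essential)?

The point is a pole of order 1.

The denominator factor ξ + 5/12 vanishes at -5/12 and appears to the power 1; the numerator there equals -7/30, nonzero, and no other factor vanishes.
Hence a pole whose order is the multiplicity, 1.


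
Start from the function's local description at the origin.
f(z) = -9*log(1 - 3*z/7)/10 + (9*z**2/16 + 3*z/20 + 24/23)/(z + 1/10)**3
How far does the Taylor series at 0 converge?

The radius of convergence is 1/10.

Denominator factor (z + 1/10)^3: pole of order 3 at -1/10, modulus 1/10.
Branch term (-9/10)*log(1 - z/(7/3)): its argument vanishes at z = 7/3, a logarithmic branch point, modulus 7/3.
The radius of convergence is the smallest modulus among the singular points: 1/10.


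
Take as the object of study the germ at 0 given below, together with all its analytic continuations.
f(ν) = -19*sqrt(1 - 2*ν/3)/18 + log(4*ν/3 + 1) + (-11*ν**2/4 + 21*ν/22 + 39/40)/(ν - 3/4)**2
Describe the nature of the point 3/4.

The point is a pole of order 2.

The denominator factor ν - 3/4 vanishes at 3/4 and appears to the power 2; the numerator there equals 507/3520, nonzero, and no other factor vanishes.
The branch terms are analytic at this point.
Hence a pole whose order is the multiplicity, 2.


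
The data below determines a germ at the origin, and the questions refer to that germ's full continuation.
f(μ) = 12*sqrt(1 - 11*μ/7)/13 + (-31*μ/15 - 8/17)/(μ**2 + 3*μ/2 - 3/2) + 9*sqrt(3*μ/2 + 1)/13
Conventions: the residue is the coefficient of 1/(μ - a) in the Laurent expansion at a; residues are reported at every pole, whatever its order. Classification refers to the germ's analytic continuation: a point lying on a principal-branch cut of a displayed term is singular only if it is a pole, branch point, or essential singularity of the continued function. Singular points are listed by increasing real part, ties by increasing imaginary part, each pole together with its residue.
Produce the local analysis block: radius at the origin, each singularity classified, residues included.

Radius of convergence at 0: 7/11.
At -3/4 - (1/4)*sqrt(33): a pole of order 1; residue -31/30 - (367/5610)*sqrt(33).
At -2/3: an algebraic (square-root) branch point.
At 7/11: an algebraic (square-root) branch point.
At -3/4 + (1/4)*sqrt(33): a pole of order 1; residue -31/30 + (367/5610)*sqrt(33).

Denominator factor (μ**2 + 3*μ/2 - 3/2): discriminant 33/4, real irrational roots -3/4 + (1/4)*sqrt(33) and -3/4 - (1/4)*sqrt(33); poles of order 1, moduli -3/4 + (1/4)*sqrt(33) and 3/4 + (1/4)*sqrt(33).
Branch term (12/13)*sqrt(1 - μ/(7/11)): its argument vanishes at μ = 7/11, a square-root branch point, modulus 7/11.
Branch term (9/13)*sqrt(1 - μ/(-2/3)): its argument vanishes at μ = -2/3, a square-root branch point, modulus 2/3.
The radius of convergence is the smallest modulus among the singular points: 7/11.
The branch terms are analytic at -3/4 - (1/4)*sqrt(33) and contribute nothing to the residue; only the rational part matters.
The factor μ**2 + 3*μ/2 - 3/2 splits as (μ - a)(μ - a') with a = -3/4 - (1/4)*sqrt(33), a' = -3/4 + (1/4)*sqrt(33). At the order-1 pole a set g(μ) = (μ - a)*(rational part) = [-31*μ/15 - 8/17] / (μ - a').
Simple pole: residue = g(a) at a = -3/4 - (1/4)*sqrt(33), which is -31/30 - (367/5610)*sqrt(33).
The branch terms are analytic at -3/4 + (1/4)*sqrt(33) and contribute nothing to the residue; only the rational part matters.
The factor μ**2 + 3*μ/2 - 3/2 splits as (μ - a)(μ - a') with a = -3/4 + (1/4)*sqrt(33), a' = -3/4 - (1/4)*sqrt(33). At the order-1 pole a set g(μ) = (μ - a)*(rational part) = [-31*μ/15 - 8/17] / (μ - a').
Simple pole: residue = g(a) at a = -3/4 + (1/4)*sqrt(33), which is -31/30 + (367/5610)*sqrt(33).
List the singular points by increasing real part (a conjugate pair: the negative imaginary part first).


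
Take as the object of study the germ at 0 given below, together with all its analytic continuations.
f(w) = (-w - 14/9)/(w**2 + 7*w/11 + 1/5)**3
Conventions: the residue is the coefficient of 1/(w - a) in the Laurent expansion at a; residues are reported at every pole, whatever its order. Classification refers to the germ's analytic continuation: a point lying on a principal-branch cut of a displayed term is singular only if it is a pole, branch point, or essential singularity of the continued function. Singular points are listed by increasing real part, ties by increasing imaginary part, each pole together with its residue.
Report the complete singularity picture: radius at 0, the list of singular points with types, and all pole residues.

Denominator factor (w**2 + 7*w/11 + 1/5)^3: discriminant -239/605, complex-conjugate roots (-7/22) + ((1/110)*sqrt(1195))*i and (-7/22) - ((1/110)*sqrt(1195))*i; poles of order 3, moduli (1/5)*sqrt(5) and (1/5)*sqrt(5).
The radius of convergence is the smallest modulus among the singular points: (1/5)*sqrt(5).
The factor w**2 + 7*w/11 + 1/5 splits as (w - a)(w - a') with a = (-7/22) - ((1/110)*sqrt(1195))*i, a' = (-7/22) + ((1/110)*sqrt(1195))*i. At the order-3 pole a set g(w) = (w - a)^3*f(w) = [-w - 14/9] / (w - a')^3.
Order-3 pole: residue = g''(a)/2; g''((-7/22) - ((1/110)*sqrt(1195))*i) = -((179352250/40955757)*sqrt(1195))*i, so the residue is -((89676125/40955757)*sqrt(1195))*i.
The factor w**2 + 7*w/11 + 1/5 splits as (w - a)(w - a') with a = (-7/22) + ((1/110)*sqrt(1195))*i, a' = (-7/22) - ((1/110)*sqrt(1195))*i. At the order-3 pole a set g(w) = (w - a)^3*f(w) = [-w - 14/9] / (w - a')^3.
Order-3 pole: residue = g''(a)/2; g''((-7/22) + ((1/110)*sqrt(1195))*i) = ((179352250/40955757)*sqrt(1195))*i, so the residue is ((89676125/40955757)*sqrt(1195))*i.
List the singular points by increasing real part (a conjugate pair: the negative imaginary part first).

Radius of convergence at 0: (1/5)*sqrt(5).
At (-7/22) - ((1/110)*sqrt(1195))*i: a pole of order 3; residue -((89676125/40955757)*sqrt(1195))*i.
At (-7/22) + ((1/110)*sqrt(1195))*i: a pole of order 3; residue ((89676125/40955757)*sqrt(1195))*i.


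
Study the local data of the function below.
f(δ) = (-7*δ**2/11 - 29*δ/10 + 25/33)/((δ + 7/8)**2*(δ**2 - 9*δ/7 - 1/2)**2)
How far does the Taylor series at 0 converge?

The radius of convergence is -9/14 + (1/14)*sqrt(179).

Denominator factor (δ + 7/8)^2: pole of order 2 at -7/8, modulus 7/8.
Denominator factor (δ**2 - 9*δ/7 - 1/2)^2: discriminant 179/49, real irrational roots 9/14 + (1/14)*sqrt(179) and 9/14 - (1/14)*sqrt(179); poles of order 2, moduli 9/14 + (1/14)*sqrt(179) and -9/14 + (1/14)*sqrt(179).
The radius of convergence is the smallest modulus among the singular points: -9/14 + (1/14)*sqrt(179).


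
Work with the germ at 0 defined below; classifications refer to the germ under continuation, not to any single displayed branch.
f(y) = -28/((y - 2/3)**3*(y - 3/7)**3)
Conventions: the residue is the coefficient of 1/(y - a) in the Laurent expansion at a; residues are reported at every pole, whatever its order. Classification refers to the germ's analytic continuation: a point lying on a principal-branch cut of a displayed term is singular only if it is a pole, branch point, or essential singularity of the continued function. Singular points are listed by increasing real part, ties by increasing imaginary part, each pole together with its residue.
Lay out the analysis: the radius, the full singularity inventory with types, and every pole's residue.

Radius of convergence at 0: 3/7.
At 3/7: a pole of order 3; residue 686128968/3125.
At 2/3: a pole of order 3; residue -686128968/3125.

Denominator factor (y - 2/3)^3: pole of order 3 at 2/3, modulus 2/3.
Denominator factor (y - 3/7)^3: pole of order 3 at 3/7, modulus 3/7.
The radius of convergence is the smallest modulus among the singular points: 3/7.
At the order-3 pole 3/7 set g(y) = (y - (3/7))^3*f(y) = -28/(y - 2/3)**3.
Order-3 pole: residue = g''(a)/2; g''(3/7) = 1372257936/3125, so the residue is 686128968/3125.
At the order-3 pole 2/3 set g(y) = (y - (2/3))^3*f(y) = -28/(y - 3/7)**3.
Order-3 pole: residue = g''(a)/2; g''(2/3) = -1372257936/3125, so the residue is -686128968/3125.
List the singular points by increasing real part (a conjugate pair: the negative imaginary part first).


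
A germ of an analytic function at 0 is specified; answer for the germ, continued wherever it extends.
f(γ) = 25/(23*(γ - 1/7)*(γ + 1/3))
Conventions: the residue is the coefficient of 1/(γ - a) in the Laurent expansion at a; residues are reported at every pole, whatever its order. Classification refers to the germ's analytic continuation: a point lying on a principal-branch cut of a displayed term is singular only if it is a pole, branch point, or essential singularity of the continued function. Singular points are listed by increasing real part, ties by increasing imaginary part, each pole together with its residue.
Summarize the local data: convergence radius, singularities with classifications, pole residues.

Denominator factor (γ - 1/7): pole of order 1 at 1/7, modulus 1/7.
Denominator factor (γ + 1/3): pole of order 1 at -1/3, modulus 1/3.
The radius of convergence is the smallest modulus among the singular points: 1/7.
At the order-1 pole -1/3 set g(γ) = (γ - (-1/3))*f(γ) = 25/(23*(γ - 1/7)).
Simple pole: residue = g(a) at a = -1/3, which is -105/46.
At the order-1 pole 1/7 set g(γ) = (γ - (1/7))*f(γ) = 25/(23*(γ + 1/3)).
Simple pole: residue = g(a) at a = 1/7, which is 105/46.
List the singular points by increasing real part (a conjugate pair: the negative imaginary part first).

Radius of convergence at 0: 1/7.
At -1/3: a pole of order 1; residue -105/46.
At 1/7: a pole of order 1; residue 105/46.


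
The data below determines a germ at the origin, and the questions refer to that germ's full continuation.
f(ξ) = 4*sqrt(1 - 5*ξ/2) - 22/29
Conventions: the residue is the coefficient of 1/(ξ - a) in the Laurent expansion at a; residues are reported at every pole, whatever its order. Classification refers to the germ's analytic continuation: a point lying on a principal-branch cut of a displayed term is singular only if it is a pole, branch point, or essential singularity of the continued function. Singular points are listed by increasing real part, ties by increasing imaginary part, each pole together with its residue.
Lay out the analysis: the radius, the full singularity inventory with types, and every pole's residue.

Branch term (4)*sqrt(1 - ξ/(2/5)): its argument vanishes at ξ = 2/5, a square-root branch point, modulus 2/5.
The radius of convergence is the smallest modulus among the singular points: 2/5.

Radius of convergence at 0: 2/5.
At 2/5: an algebraic (square-root) branch point.


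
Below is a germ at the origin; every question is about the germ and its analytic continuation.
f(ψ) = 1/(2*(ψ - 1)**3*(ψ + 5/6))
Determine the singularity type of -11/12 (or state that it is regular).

The point is a regular point.

Denominator factors: ψ + 5/6 = -1/12 at ψ = -11/12; ψ - 1 = -23/12 at ψ = -11/12 — none vanishes.
So the germ continues analytically to -11/12.


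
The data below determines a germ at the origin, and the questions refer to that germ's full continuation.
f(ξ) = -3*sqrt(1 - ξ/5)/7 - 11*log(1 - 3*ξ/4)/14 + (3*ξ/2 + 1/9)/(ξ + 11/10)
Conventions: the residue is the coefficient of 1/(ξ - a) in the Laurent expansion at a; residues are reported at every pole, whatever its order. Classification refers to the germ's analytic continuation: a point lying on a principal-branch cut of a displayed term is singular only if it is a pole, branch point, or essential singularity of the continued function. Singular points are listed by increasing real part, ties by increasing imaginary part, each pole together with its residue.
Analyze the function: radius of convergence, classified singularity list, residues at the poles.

Radius of convergence at 0: 11/10.
At -11/10: a pole of order 1; residue -277/180.
At 4/3: a logarithmic branch point.
At 5: an algebraic (square-root) branch point.

Denominator factor (ξ + 11/10): pole of order 1 at -11/10, modulus 11/10.
Branch term (-11/14)*log(1 - ξ/(4/3)): its argument vanishes at ξ = 4/3, a logarithmic branch point, modulus 4/3.
Branch term (-3/7)*sqrt(1 - ξ/(5)): its argument vanishes at ξ = 5, a square-root branch point, modulus 5.
The radius of convergence is the smallest modulus among the singular points: 11/10.
The branch terms are analytic at -11/10 and contribute nothing to the residue; only the rational part matters.
At the order-1 pole -11/10 set g(ξ) = (ξ - (-11/10))*(rational part) = 3*ξ/2 + 1/9.
Simple pole: residue = g(a) at a = -11/10, which is -277/180.
List the singular points by increasing real part (a conjugate pair: the negative imaginary part first).


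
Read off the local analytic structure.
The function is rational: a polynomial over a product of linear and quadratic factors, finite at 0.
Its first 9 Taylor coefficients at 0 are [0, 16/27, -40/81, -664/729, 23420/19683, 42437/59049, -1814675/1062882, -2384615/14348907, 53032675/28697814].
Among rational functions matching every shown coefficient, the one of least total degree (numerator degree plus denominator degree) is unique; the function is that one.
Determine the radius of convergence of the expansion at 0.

The radius of convergence is (1/2)*sqrt(6).

No rational of total degree below 7 reproduces all 9 coefficients; solving the [1/6] Pade equations on them gives f(k) = 2*k/(k**2 + 5*k/12 + 3/2)**3, whose expansion matches every shown term.
Denominator factor (k**2 + 5*k/12 + 3/2)^3: discriminant -839/144, complex-conjugate roots (-5/24) + ((1/24)*sqrt(839))*i and (-5/24) - ((1/24)*sqrt(839))*i; poles of order 3, moduli (1/2)*sqrt(6) and (1/2)*sqrt(6).
The radius of convergence is the smallest modulus among the singular points: (1/2)*sqrt(6).


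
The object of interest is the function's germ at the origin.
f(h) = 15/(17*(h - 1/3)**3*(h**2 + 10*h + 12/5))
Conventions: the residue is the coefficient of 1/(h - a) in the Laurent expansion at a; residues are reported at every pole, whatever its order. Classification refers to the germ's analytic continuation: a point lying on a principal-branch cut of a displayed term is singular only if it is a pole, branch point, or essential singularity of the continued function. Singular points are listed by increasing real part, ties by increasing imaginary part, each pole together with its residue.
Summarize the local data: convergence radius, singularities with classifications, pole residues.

Radius of convergence at 0: 5 - (1/5)*sqrt(565).
At -5 - (1/5)*sqrt(565): a pole of order 1; residue -147531375/618509198 + (350811000/34945769687)*sqrt(565).
At -5 + (1/5)*sqrt(565): a pole of order 1; residue -147531375/618509198 - (350811000/34945769687)*sqrt(565).
At 1/3: a pole of order 3; residue 147531375/309254599.


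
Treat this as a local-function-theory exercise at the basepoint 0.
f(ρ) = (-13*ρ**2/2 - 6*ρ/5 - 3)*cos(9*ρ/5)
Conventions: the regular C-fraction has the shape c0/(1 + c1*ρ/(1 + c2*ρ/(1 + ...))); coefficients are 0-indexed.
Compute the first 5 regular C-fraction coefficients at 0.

Taylor coefficients (expand at 0): a_0 = -3, a_1 = -6/5, a_2 = -41/25, a_3 = 243/125, a_4 = 46089/5000.
c0 = a_0 = -3. Peel one level at a time: if S = 1 + c*ρ/S' with S'(0) = 1, then c is the ρ-coefficient of S and S' = c*ρ/(S - 1).
S_1 = c0/f = 1 + (-2/5)*ρ + (-29/75)*ρ^2 + ...; c1 = -2/5.
S_2 = c1*ρ/(S_1 - 1) = 1 + (-29/30)*ρ + (3139/900)*ρ^2 + ...; c2 = -29/30.
S_3 = c2*ρ/(S_2 - 1) = 1 + (3139/870)*ρ + (1386947/100920)*ρ^2 + ...; c3 = 3139/870.
S_4 = c3*ρ/(S_3 - 1) = 1 + (-1386947/364124)*ρ + ...; c4 = -1386947/364124.

The regular C-fraction coefficients are [-3, -2/5, -29/30, 3139/870, -1386947/364124].


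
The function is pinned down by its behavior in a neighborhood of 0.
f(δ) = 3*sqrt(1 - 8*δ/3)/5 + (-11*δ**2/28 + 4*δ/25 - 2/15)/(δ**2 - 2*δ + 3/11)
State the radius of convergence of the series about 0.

The radius of convergence is 1 - (2/11)*sqrt(22).

Denominator factor (δ**2 - 2*δ + 3/11): discriminant 32/11, real irrational roots 1 + (2/11)*sqrt(22) and 1 - (2/11)*sqrt(22); poles of order 1, moduli 1 + (2/11)*sqrt(22) and 1 - (2/11)*sqrt(22).
Branch term (3/5)*sqrt(1 - δ/(3/8)): its argument vanishes at δ = 3/8, a square-root branch point, modulus 3/8.
The radius of convergence is the smallest modulus among the singular points: 1 - (2/11)*sqrt(22).


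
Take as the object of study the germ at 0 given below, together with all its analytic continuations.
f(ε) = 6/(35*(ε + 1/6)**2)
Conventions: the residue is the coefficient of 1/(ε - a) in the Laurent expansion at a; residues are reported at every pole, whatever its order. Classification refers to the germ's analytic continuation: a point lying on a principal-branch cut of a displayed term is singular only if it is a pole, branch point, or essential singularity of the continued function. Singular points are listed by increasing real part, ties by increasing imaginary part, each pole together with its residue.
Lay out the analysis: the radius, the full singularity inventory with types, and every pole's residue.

Radius of convergence at 0: 1/6.
At -1/6: a pole of order 2; residue 0.

Denominator factor (ε + 1/6)^2: pole of order 2 at -1/6, modulus 1/6.
The radius of convergence is the smallest modulus among the singular points: 1/6.
At the order-2 pole -1/6 set g(ε) = (ε - (-1/6))^2*f(ε) = 6/35.
Order-2 pole: residue = g'(a); g'(-1/6) = 0, so the residue is 0.


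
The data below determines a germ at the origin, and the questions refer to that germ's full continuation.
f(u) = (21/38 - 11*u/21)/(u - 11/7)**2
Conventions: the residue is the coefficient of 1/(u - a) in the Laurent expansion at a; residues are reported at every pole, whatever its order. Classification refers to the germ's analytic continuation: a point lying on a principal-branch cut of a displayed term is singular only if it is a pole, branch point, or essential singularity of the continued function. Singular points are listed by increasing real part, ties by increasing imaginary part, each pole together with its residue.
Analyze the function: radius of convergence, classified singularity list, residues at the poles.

Radius of convergence at 0: 11/7.
At 11/7: a pole of order 2; residue -11/21.

Denominator factor (u - 11/7)^2: pole of order 2 at 11/7, modulus 11/7.
The radius of convergence is the smallest modulus among the singular points: 11/7.
At the order-2 pole 11/7 set g(u) = (u - (11/7))^2*f(u) = 21/38 - 11*u/21.
Order-2 pole: residue = g'(a); g'(11/7) = -11/21, so the residue is -11/21.


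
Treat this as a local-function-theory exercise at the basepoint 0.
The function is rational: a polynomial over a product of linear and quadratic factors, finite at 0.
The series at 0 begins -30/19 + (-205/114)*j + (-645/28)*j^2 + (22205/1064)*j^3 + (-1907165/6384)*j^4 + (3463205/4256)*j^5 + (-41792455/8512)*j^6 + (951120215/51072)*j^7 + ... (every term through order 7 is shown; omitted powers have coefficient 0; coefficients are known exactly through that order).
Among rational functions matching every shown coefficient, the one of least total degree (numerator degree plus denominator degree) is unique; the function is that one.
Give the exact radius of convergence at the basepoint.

No rational of total degree below 5 reproduces all 8 coefficients; solving the [2/3] Pade equations on them gives f(j) = (-19*j**2/14 - 5*j/6 - 6/19)/((j - 2/5)*(j**2 - 2*j - 1/2)), whose expansion matches every shown term.
Denominator factor (j**2 - 2*j - 1/2): discriminant 6, real irrational roots 1 + (1/2)*sqrt(6) and 1 - (1/2)*sqrt(6); poles of order 1, moduli 1 + (1/2)*sqrt(6) and -1 + (1/2)*sqrt(6).
Denominator factor (j - 2/5): pole of order 1 at 2/5, modulus 2/5.
The radius of convergence is the smallest modulus among the singular points: -1 + (1/2)*sqrt(6).

The radius of convergence is -1 + (1/2)*sqrt(6).


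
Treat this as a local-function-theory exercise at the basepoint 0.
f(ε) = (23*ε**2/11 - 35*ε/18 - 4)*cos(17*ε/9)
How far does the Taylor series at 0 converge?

The factor cos(17*ε/9) is entire and contributes no finite singular point.
The polynomial part has no poles.
No finite singular points: the Taylor series at 0 converges everywhere.

The radius of convergence is infinite.


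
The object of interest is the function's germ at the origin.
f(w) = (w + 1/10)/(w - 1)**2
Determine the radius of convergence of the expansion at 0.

The radius of convergence is 1.

Denominator factor (w - 1)^2: pole of order 2 at 1, modulus 1.
The radius of convergence is the smallest modulus among the singular points: 1.


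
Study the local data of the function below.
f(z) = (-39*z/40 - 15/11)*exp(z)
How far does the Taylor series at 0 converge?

The radius of convergence is infinite.

The factor exp(z) is entire and contributes no finite singular point.
The polynomial part has no poles.
No finite singular points: the Taylor series at 0 converges everywhere.


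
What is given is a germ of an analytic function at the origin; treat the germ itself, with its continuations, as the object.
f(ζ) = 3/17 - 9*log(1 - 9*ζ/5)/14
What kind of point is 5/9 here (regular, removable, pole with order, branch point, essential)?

The point is a logarithmic branch point.

The term (-9/14)*log(1 - ζ/(5/9)) has argument 1 - 5/9/(5/9) = 0 at 5/9: a logarithmic (infinitely-sheeted) branch point; the remaining terms are analytic or single-valued there.


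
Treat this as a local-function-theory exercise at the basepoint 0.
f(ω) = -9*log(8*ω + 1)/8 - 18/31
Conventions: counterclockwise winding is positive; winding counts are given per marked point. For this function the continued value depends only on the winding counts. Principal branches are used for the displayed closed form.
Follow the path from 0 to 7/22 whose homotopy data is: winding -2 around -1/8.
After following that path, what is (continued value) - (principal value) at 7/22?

The rational part is single-valued and drops out of the difference; each branch term changes only by its own monodromy.
(-9/8)*log(1 - ω/(-1/8)): each positive loop around -1/8 adds 2*pi*i to the log, so winding -2 contributes (-9/8)*(-2)*2*pi*i = (9/2)*pi*i.
Summing the contributions at ω = 7/22 gives (9/2)*pi*i.

Continued minus principal equals (9/2)*pi*i.


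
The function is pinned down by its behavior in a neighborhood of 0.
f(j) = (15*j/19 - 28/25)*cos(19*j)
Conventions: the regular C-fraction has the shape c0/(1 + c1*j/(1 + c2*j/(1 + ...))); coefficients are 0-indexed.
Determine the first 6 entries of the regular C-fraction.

The regular C-fraction coefficients are [-28/25, 375/532, -51226457/199500, 96026/375, 30008125/51226457, 3245598875/27252475124].

Taylor coefficients (expand at 0): a_0 = -28/25, a_1 = 15/19, a_2 = 5054/25, a_3 = -285/2, a_4 = -912247/150, a_5 = 34295/8.
c0 = a_0 = -28/25. Peel one level at a time: if S = 1 + c*j/S' with S'(0) = 1, then c is the j-coefficient of S and S' = c*j/(S - 1).
S_1 = c0/f = 1 + (375/532)*j + (51226457/283024)*j^2 + ...; c1 = 375/532.
S_2 = c1*j/(S_1 - 1) = 1 + (-51226457/199500)*j + (18492750977/281250)*j^2 + ...; c2 = -51226457/199500.
S_3 = c2*j/(S_2 - 1) = 1 + (96026/375)*j + (-23052481690/153679371)*j^2 + ...; c3 = 96026/375.
S_4 = c3*j/(S_3 - 1) = 1 + (30008125/51226457)*j + (-732288246171875/10496599587091396)*j^2 + ...; c4 = 30008125/51226457.
S_5 = c4*j/(S_4 - 1) = 1 + (3245598875/27252475124)*j + ...; c5 = 3245598875/27252475124.


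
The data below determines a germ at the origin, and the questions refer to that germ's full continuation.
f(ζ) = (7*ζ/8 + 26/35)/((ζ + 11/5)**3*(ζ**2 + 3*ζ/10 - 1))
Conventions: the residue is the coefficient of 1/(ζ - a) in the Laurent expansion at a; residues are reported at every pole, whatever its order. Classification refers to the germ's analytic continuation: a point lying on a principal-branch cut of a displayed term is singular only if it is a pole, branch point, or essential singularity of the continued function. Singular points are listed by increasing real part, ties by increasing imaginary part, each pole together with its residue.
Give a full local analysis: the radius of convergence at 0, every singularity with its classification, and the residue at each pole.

Radius of convergence at 0: -3/20 + (1/20)*sqrt(409).
At -11/5: a pole of order 3; residue -8232625/56275506.
At -3/20 - (1/20)*sqrt(409): a pole of order 1; residue 8232625/112551012 + (107782625/46033363908)*sqrt(409).
At -3/20 + (1/20)*sqrt(409): a pole of order 1; residue 8232625/112551012 - (107782625/46033363908)*sqrt(409).


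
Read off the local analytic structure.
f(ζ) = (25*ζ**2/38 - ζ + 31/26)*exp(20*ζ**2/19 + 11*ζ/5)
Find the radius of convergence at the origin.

The factor exp(20*ζ**2/19 + 11*ζ/5) is entire and contributes no finite singular point.
The polynomial part has no poles.
No finite singular points: the Taylor series at 0 converges everywhere.

The radius of convergence is infinite.


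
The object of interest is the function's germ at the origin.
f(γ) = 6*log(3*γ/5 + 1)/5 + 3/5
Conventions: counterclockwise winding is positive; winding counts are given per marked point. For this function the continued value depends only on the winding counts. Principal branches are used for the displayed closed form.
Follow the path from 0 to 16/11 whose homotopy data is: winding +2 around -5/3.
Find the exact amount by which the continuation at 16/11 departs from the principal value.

The rational part is single-valued and drops out of the difference; each branch term changes only by its own monodromy.
(6/5)*log(1 - γ/(-5/3)): each positive loop around -5/3 adds 2*pi*i to the log, so winding +2 contributes (6/5)*(2)*2*pi*i = (24/5)*pi*i.
Summing the contributions at γ = 16/11 gives (24/5)*pi*i.

Continued minus principal equals (24/5)*pi*i.


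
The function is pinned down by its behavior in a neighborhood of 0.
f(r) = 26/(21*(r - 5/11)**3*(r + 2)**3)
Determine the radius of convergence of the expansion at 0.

The radius of convergence is 5/11.

Denominator factor (r - 5/11)^3: pole of order 3 at 5/11, modulus 5/11.
Denominator factor (r + 2)^3: pole of order 3 at -2, modulus 2.
The radius of convergence is the smallest modulus among the singular points: 5/11.


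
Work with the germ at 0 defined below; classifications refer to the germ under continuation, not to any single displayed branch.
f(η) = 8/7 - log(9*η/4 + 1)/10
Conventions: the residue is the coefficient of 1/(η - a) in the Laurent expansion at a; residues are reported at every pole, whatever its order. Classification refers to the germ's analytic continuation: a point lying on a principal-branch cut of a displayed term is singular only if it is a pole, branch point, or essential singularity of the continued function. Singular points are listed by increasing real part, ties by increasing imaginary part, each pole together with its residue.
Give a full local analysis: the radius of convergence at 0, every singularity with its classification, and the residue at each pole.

Branch term (-1/10)*log(1 - η/(-4/9)): its argument vanishes at η = -4/9, a logarithmic branch point, modulus 4/9.
The radius of convergence is the smallest modulus among the singular points: 4/9.

Radius of convergence at 0: 4/9.
At -4/9: a logarithmic branch point.


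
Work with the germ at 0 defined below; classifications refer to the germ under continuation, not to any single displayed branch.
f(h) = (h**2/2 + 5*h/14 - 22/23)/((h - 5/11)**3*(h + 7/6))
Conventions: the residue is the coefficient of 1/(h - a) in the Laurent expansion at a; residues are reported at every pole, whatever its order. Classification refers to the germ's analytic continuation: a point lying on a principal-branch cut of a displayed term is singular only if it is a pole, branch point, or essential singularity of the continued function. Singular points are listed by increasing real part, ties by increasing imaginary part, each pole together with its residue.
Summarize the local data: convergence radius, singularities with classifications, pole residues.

Radius of convergence at 0: 5/11.
At -7/6: a pole of order 1; residue 4579971/28175989.
At 5/11: a pole of order 3; residue -4579971/28175989.

Denominator factor (h - 5/11)^3: pole of order 3 at 5/11, modulus 5/11.
Denominator factor (h + 7/6): pole of order 1 at -7/6, modulus 7/6.
The radius of convergence is the smallest modulus among the singular points: 5/11.
At the order-1 pole -7/6 set g(h) = (h - (-7/6))*f(h) = (h**2/2 + 5*h/14 - 22/23)/(h - 5/11)**3.
Simple pole: residue = g(a) at a = -7/6, which is 4579971/28175989.
At the order-3 pole 5/11 set g(h) = (h - (5/11))^3*f(h) = (h**2/2 + 5*h/14 - 22/23)/(h + 7/6).
Order-3 pole: residue = g''(a)/2; g''(5/11) = -9159942/28175989, so the residue is -4579971/28175989.
List the singular points by increasing real part (a conjugate pair: the negative imaginary part first).


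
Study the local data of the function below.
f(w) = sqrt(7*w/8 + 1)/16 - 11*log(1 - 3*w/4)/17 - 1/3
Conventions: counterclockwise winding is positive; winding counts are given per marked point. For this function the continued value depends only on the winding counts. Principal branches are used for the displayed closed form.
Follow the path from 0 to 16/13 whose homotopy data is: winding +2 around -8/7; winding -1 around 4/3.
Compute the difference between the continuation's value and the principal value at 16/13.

The rational part is single-valued and drops out of the difference; each branch term changes only by its own monodromy.
(1/16)*sqrt(1 - w/(-8/7)): winding +2 is even, the square root returns to the same sheet, contribution 0.
(-11/17)*log(1 - w/(4/3)): each positive loop around 4/3 adds 2*pi*i to the log, so winding -1 contributes (-11/17)*(-1)*2*pi*i = (22/17)*pi*i.
Summing the contributions at w = 16/13 gives (22/17)*pi*i.

Continued minus principal equals (22/17)*pi*i.


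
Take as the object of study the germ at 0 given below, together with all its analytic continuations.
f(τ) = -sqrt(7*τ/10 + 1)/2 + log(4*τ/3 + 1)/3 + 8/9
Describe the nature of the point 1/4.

There is no denominator, hence no pole anywhere.
Branch term log(1 - τ/(-3/4)): argument at 1/4 is 4/3, nonzero, so 1/4 is not its branch point (a point on a principal cut is still regular for the continued germ).
Branch term sqrt(1 - τ/(-10/7)): argument at 1/4 is 47/40, nonzero, so 1/4 is not its branch point (a point on a principal cut is still regular for the continued germ).
So the germ continues analytically to 1/4.

The point is a regular point.


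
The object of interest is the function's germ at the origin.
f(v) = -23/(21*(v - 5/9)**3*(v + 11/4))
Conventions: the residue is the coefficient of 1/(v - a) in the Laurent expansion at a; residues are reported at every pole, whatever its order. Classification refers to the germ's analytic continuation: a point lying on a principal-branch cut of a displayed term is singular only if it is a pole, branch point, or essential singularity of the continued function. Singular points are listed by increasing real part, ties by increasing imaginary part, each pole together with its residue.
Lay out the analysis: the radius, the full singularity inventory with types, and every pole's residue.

Radius of convergence at 0: 5/9.
At -11/4: a pole of order 1; residue 357696/11796113.
At 5/9: a pole of order 3; residue -357696/11796113.

Denominator factor (v - 5/9)^3: pole of order 3 at 5/9, modulus 5/9.
Denominator factor (v + 11/4): pole of order 1 at -11/4, modulus 11/4.
The radius of convergence is the smallest modulus among the singular points: 5/9.
At the order-1 pole -11/4 set g(v) = (v - (-11/4))*f(v) = -23/(21*(v - 5/9)**3).
Simple pole: residue = g(a) at a = -11/4, which is 357696/11796113.
At the order-3 pole 5/9 set g(v) = (v - (5/9))^3*f(v) = -23/(21*(v + 11/4)).
Order-3 pole: residue = g''(a)/2; g''(5/9) = -715392/11796113, so the residue is -357696/11796113.
List the singular points by increasing real part (a conjugate pair: the negative imaginary part first).


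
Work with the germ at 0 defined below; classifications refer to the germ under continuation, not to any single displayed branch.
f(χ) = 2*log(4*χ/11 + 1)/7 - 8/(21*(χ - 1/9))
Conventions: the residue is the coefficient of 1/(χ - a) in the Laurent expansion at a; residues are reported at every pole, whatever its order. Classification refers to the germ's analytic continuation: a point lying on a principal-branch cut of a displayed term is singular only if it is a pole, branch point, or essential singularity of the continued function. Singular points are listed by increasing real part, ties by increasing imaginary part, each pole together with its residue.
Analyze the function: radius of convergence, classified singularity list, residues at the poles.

Denominator factor (χ - 1/9): pole of order 1 at 1/9, modulus 1/9.
Branch term (2/7)*log(1 - χ/(-11/4)): its argument vanishes at χ = -11/4, a logarithmic branch point, modulus 11/4.
The radius of convergence is the smallest modulus among the singular points: 1/9.
The branch term is analytic at 1/9 and contributes nothing to the residue; only the rational part matters.
At the order-1 pole 1/9 set g(χ) = (χ - (1/9))*(rational part) = -8/21.
Simple pole: residue = g(a) at a = 1/9, which is -8/21.
List the singular points by increasing real part (a conjugate pair: the negative imaginary part first).

Radius of convergence at 0: 1/9.
At -11/4: a logarithmic branch point.
At 1/9: a pole of order 1; residue -8/21.


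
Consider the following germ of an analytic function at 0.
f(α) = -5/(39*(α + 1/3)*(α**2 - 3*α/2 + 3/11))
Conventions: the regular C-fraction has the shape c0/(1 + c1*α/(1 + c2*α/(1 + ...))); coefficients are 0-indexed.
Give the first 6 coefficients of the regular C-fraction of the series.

The regular C-fraction coefficients are [-55/39, -5/2, -77/15, 629/105, -540/4403, -462/629].


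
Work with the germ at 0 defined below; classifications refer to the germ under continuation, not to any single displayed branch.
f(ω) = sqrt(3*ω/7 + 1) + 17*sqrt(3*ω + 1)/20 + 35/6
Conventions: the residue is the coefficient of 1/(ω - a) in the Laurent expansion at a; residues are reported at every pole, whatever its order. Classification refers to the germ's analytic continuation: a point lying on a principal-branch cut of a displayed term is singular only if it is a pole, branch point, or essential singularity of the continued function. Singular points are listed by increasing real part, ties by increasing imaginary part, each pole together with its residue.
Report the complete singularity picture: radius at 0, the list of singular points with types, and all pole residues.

Branch term (17/20)*sqrt(1 - ω/(-1/3)): its argument vanishes at ω = -1/3, a square-root branch point, modulus 1/3.
Branch term (1)*sqrt(1 - ω/(-7/3)): its argument vanishes at ω = -7/3, a square-root branch point, modulus 7/3.
The radius of convergence is the smallest modulus among the singular points: 1/3.
List the singular points by increasing real part (a conjugate pair: the negative imaginary part first).

Radius of convergence at 0: 1/3.
At -7/3: an algebraic (square-root) branch point.
At -1/3: an algebraic (square-root) branch point.
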